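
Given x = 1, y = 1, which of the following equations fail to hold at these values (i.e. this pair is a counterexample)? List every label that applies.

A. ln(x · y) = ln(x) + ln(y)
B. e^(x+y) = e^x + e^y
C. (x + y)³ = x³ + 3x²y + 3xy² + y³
B

Evaluating each claim at the given values:
A. LHS = 0, RHS = 0 → holds here (LHS = RHS)
B. LHS = e^2 ≈ 7.389, RHS = 2·e ≈ 5.437 → fails here (LHS ≠ RHS)
C. LHS = 8, RHS = 8 → holds here (LHS = RHS)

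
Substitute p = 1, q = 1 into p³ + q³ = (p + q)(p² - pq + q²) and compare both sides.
LHS = 1³ + 1³ = 2
RHS = (1 + 1)(1² - 1·1 + 1²) = 2

LHS = RHS: the two sides agree.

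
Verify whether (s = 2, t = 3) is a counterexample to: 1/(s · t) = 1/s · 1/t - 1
Substituting s = 2, t = 3:
LHS = 1/(2 · 3) = 1/6
RHS = 1/2 · 1/3 - 1 = -5/6

Since LHS ≠ RHS, this pair disproves the claim.

Answer: Yes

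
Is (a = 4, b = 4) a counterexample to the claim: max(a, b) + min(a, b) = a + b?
No

Substituting a = 4, b = 4:
LHS = max(4, 4) + min(4, 4) = 8
RHS = 4 + 4 = 8

The sides agree, so this pair does not disprove the claim.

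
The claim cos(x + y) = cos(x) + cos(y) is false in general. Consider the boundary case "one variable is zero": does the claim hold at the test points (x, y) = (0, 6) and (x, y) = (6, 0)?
No, fails at both test points

At (0, 6): LHS = cos(6) ≈ 0.9602 ≠ RHS = cos(6) + 1 ≈ 1.96
At (6, 0): LHS = cos(6) ≈ 0.9602 ≠ RHS = cos(6) + 1 ≈ 1.96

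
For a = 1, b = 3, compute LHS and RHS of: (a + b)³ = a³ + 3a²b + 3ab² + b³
LHS = (1 + 3)³ = 64
RHS = 1³ + 3·1²·3 + 3·1·3² + 3³ = 64

LHS = RHS: the two sides agree.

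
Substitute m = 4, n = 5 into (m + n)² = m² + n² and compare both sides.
LHS = (4 + 5)² = 81
RHS = 4² + 5² = 41

LHS ≠ RHS, so the equation does not hold here.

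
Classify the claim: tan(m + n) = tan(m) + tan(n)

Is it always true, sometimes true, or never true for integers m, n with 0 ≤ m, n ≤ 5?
It holds at (m, n) = (0, 2) (both sides equal tan(2) ≈ -2.185), but fails at (m, n) = (5, 5) (LHS = tan(10) ≈ 0.6484, RHS = 2·tan(5) ≈ -6.761).

Answer: Sometimes true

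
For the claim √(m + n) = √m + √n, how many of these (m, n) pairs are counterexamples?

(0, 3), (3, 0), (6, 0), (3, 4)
Testing each pair:
(0, 3): LHS = √(3) ≈ 1.732, RHS = √(3) ≈ 1.732 → satisfies claim
(3, 0): LHS = √(3) ≈ 1.732, RHS = √(3) ≈ 1.732 → satisfies claim
(6, 0): LHS = √(6) ≈ 2.449, RHS = √(6) ≈ 2.449 → satisfies claim
(3, 4): LHS = √(7) ≈ 2.646, RHS = √(3) + 2 ≈ 3.732 → counterexample

That makes 1 counterexample.

Answer: 1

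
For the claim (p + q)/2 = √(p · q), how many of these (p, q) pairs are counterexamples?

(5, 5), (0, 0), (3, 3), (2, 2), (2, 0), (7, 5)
Testing each pair:
(5, 5): LHS = 5, RHS = 5 → satisfies claim
(0, 0): LHS = 0, RHS = 0 → satisfies claim
(3, 3): LHS = 3, RHS = 3 → satisfies claim
(2, 2): LHS = 2, RHS = 2 → satisfies claim
(2, 0): LHS = 1, RHS = 0 → counterexample
(7, 5): LHS = 6, RHS = √(35) ≈ 5.916 → counterexample

That makes 2 counterexamples.

Answer: 2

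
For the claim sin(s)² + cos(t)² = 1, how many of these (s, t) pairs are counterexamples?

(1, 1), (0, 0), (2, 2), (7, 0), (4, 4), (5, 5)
Testing each pair:
(1, 1): LHS = cos(1)² + sin(1)² = 1, RHS = 1 → satisfies claim
(0, 0): LHS = 1, RHS = 1 → satisfies claim
(2, 2): LHS = cos(2)² + sin(2)² = 1, RHS = 1 → satisfies claim
(7, 0): LHS = sin(7)² + 1 ≈ 1.432, RHS = 1 → counterexample
(4, 4): LHS = cos(4)² + sin(4)² = 1, RHS = 1 → satisfies claim
(5, 5): LHS = cos(5)² + sin(5)² = 1, RHS = 1 → satisfies claim

That makes 1 counterexample.

Answer: 1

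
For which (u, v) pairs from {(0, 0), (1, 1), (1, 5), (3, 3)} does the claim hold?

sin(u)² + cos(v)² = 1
(0, 0), (1, 1), (3, 3)

Testing each pair:
(0, 0): LHS = 1, RHS = 1 → holds
(1, 1): LHS = cos(1)² + sin(1)² = 1, RHS = 1 → holds
(1, 5): LHS = cos(5)² + sin(1)² ≈ 0.7885, RHS = 1 → fails
(3, 3): LHS = sin(3)² + cos(3)² = 1, RHS = 1 → holds

3 of 4 pairs satisfy the claim.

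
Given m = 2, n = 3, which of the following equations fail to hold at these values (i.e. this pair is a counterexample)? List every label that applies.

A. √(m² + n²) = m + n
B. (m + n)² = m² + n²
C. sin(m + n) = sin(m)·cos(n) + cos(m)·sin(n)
A, B

Evaluating each claim at the given values:
A. LHS = √(13) ≈ 3.606, RHS = 5 → fails here (LHS ≠ RHS)
B. LHS = 25, RHS = 13 → fails here (LHS ≠ RHS)
C. LHS = sin(5) ≈ -0.9589, RHS = sin(2)·cos(3) + sin(3)·cos(2) ≈ -0.9589 → holds here (LHS = RHS)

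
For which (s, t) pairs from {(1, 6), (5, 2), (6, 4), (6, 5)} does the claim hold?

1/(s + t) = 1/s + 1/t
Testing each pair:
(1, 6): LHS = 1/7, RHS = 7/6 → fails
(5, 2): LHS = 1/7, RHS = 7/10 → fails
(6, 4): LHS = 1/10, RHS = 5/12 → fails
(6, 5): LHS = 1/11, RHS = 11/30 → fails

No pair satisfies the claim.

Answer: None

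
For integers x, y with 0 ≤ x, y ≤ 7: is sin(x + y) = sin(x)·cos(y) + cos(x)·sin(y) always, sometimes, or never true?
The identity holds for every pair in the range. For instance at (x, y) = (1, 5): both sides equal sin(6) ≈ -0.2794.

Answer: Always true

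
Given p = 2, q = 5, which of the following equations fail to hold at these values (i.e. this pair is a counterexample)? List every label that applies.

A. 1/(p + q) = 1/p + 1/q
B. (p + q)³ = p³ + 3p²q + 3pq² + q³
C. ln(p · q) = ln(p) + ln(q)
Evaluating each claim at the given values:
A. LHS = 1/7, RHS = 7/10 → fails here (LHS ≠ RHS)
B. LHS = 343, RHS = 343 → holds here (LHS = RHS)
C. LHS = ln(10) ≈ 2.303, RHS = ln(2) + ln(5) ≈ 2.303 → holds here (LHS = RHS)

Answer: A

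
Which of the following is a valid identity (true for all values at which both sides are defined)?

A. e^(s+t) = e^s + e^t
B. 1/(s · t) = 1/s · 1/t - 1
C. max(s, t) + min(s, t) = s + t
A: fails at (3, 4) — LHS = e^7 ≈ 1097, RHS = e^3 + e^4 ≈ 74.68.
B: fails at (4, 5) — LHS = 1/20, RHS = -19/20.
C: holds — e.g. at (3, 3), both sides equal 6.

Answer: C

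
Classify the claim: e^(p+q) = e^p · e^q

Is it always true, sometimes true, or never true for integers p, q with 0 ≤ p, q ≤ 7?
Always true

The identity holds for every pair in the range. For instance at (p, q) = (7, 7): both sides equal e^14 ≈ 1202604.3.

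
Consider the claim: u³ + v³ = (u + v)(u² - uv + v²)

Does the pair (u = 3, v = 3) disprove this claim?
No

Substituting u = 3, v = 3:
LHS = 3³ + 3³ = 54
RHS = (3 + 3)(3² - 3·3 + 3²) = 54

The sides agree, so this pair does not disprove the claim.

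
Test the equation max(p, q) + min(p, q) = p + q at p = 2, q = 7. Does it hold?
Holds

Substituting p = 2, q = 7:

LHS = max(2, 7) + min(2, 7) = 9
RHS = 2 + 7 = 9

LHS = RHS, so the equation holds at this point.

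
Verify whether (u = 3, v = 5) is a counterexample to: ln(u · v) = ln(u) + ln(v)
Substituting u = 3, v = 5:
LHS = ln(3 · 5) = ln(15) ≈ 2.708
RHS = ln(3) + ln(5) ≈ 2.708

The sides agree, so this pair does not disprove the claim.

Answer: No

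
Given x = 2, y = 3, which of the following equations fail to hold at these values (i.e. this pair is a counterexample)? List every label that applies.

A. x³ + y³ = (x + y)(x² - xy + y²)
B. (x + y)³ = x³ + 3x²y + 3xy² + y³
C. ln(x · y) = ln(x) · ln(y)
C

Evaluating each claim at the given values:
A. LHS = 35, RHS = 35 → holds here (LHS = RHS)
B. LHS = 125, RHS = 125 → holds here (LHS = RHS)
C. LHS = ln(6) ≈ 1.792, RHS = ln(2)·ln(3) ≈ 0.7615 → fails here (LHS ≠ RHS)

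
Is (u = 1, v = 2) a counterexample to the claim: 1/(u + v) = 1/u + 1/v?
Substituting u = 1, v = 2:
LHS = 1/(1 + 2) = 1/3
RHS = 1/1 + 1/2 = 3/2

Since LHS ≠ RHS, this pair disproves the claim.

Answer: Yes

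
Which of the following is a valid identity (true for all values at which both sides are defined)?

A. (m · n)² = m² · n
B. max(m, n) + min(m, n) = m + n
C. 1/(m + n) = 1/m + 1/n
A: fails at (2, 4) — LHS = 64, RHS = 16.
B: holds — e.g. at (3, 3), both sides equal 6.
C: fails at (4, 5) — LHS = 1/9, RHS = 9/20.

Answer: B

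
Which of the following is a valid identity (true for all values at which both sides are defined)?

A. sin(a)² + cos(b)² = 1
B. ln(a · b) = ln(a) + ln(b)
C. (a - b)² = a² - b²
B

A: fails at (6, 7) — LHS = sin(6)² + cos(7)² ≈ 0.6464, RHS = 1.
B: holds — e.g. at (2, 3), both sides equal ln(6) ≈ 1.792.
C: fails at (2, 7) — LHS = 25, RHS = -45.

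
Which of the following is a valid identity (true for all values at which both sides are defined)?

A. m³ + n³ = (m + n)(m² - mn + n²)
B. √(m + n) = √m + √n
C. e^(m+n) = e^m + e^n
A: holds — e.g. at (0, 1), both sides equal 1.
B: fails at (4, 6) — LHS = √(10) ≈ 3.162, RHS = 2 + √(6) ≈ 4.449.
C: fails at (4, 4) — LHS = e^8 ≈ 2981, RHS = 2·e^4 ≈ 109.2.

Answer: A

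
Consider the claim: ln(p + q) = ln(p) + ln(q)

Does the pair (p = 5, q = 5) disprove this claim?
Substituting p = 5, q = 5:
LHS = ln(5 + 5) = ln(10) ≈ 2.303
RHS = ln(5) + ln(5) = 2·ln(5) ≈ 3.219

Since LHS ≠ RHS, this pair disproves the claim.

Answer: Yes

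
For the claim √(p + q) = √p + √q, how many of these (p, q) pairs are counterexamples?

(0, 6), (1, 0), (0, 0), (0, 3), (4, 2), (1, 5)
2

Testing each pair:
(0, 6): LHS = √(6) ≈ 2.449, RHS = √(6) ≈ 2.449 → satisfies claim
(1, 0): LHS = 1, RHS = 1 → satisfies claim
(0, 0): LHS = 0, RHS = 0 → satisfies claim
(0, 3): LHS = √(3) ≈ 1.732, RHS = √(3) ≈ 1.732 → satisfies claim
(4, 2): LHS = √(6) ≈ 2.449, RHS = √(2) + 2 ≈ 3.414 → counterexample
(1, 5): LHS = √(6) ≈ 2.449, RHS = 1 + √(5) ≈ 3.236 → counterexample

That makes 2 counterexamples.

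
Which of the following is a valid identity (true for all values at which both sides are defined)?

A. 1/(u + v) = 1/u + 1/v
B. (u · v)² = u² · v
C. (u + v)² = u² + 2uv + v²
A: fails at (2, 4) — LHS = 1/6, RHS = 3/4.
B: fails at (2, 4) — LHS = 64, RHS = 16.
C: holds — e.g. at (3, 7), both sides equal 100.

Answer: C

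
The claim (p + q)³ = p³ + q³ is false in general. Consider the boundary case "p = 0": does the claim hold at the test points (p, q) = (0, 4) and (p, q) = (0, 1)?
At (0, 4): LHS = 64, RHS = 64 → equal
At (0, 1): LHS = 1, RHS = 1 → equal

So the claim does hold at both of these boundary points, even though it is not an identity.

Answer: Yes, holds at both test points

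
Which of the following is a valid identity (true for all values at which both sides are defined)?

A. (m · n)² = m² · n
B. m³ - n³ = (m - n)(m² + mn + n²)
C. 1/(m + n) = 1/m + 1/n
A: fails at (3, 4) — LHS = 144, RHS = 36.
B: holds — e.g. at (4, 4), both sides equal 0.
C: fails at (3, 7) — LHS = 1/10, RHS = 10/21.

Answer: B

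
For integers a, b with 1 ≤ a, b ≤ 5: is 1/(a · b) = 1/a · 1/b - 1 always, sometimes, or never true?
Never true

The claim fails for every pair in the range. For instance at (a, b) = (1, 3): LHS = 1/3, RHS = -2/3.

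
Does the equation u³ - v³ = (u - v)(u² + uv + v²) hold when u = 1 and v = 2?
Substituting u = 1, v = 2:

LHS = 1³ - 2³ = -7
RHS = (1 - 2)(1² + 1·2 + 2²) = -7

LHS = RHS, so the equation holds at this point.

Answer: Holds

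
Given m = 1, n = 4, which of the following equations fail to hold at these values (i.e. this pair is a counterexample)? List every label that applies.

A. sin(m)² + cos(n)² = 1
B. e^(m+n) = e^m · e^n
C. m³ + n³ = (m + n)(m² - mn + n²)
Evaluating each claim at the given values:
A. LHS = cos(4)² + sin(1)² ≈ 1.135, RHS = 1 → fails here (LHS ≠ RHS)
B. LHS = e^5 ≈ 148.4, RHS = e^5 ≈ 148.4 → holds here (LHS = RHS)
C. LHS = 65, RHS = 65 → holds here (LHS = RHS)

Answer: A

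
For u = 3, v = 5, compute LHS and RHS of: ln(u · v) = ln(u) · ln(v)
LHS = ln(3 · 5) = ln(15) ≈ 2.708
RHS = ln(3) · ln(5) ≈ 1.768

LHS ≠ RHS (they differ by about 0.9399), so the equation does not hold here.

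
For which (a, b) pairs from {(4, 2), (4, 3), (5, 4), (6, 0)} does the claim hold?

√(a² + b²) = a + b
Testing each pair:
(4, 2): LHS = 2·√(5) ≈ 4.472, RHS = 6 → fails
(4, 3): LHS = 5, RHS = 7 → fails
(5, 4): LHS = √(41) ≈ 6.403, RHS = 9 → fails
(6, 0): LHS = 6, RHS = 6 → holds

1 of 4 pairs satisfies the claim.

Answer: (6, 0)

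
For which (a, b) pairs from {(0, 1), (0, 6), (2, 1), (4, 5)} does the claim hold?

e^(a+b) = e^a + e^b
Testing each pair:
(0, 1): LHS = e ≈ 2.718, RHS = 1 + e ≈ 3.718 → fails
(0, 6): LHS = e^6 ≈ 403.4, RHS = 1 + e^6 ≈ 404.4 → fails
(2, 1): LHS = e^3 ≈ 20.09, RHS = e + e^2 ≈ 10.11 → fails
(4, 5): LHS = e^9 ≈ 8103, RHS = e^4 + e^5 ≈ 203 → fails

No pair satisfies the claim.

Answer: None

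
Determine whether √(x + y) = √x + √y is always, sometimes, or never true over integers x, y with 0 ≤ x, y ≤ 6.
It holds at (x, y) = (0, 5) (both sides equal √(5) ≈ 2.236), but fails at (x, y) = (3, 3) (LHS = √(6) ≈ 2.449, RHS = 2·√(3) ≈ 3.464).

Answer: Sometimes true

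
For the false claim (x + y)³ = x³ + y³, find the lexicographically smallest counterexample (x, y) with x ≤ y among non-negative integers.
At (0, 3): both sides equal 27, so it holds there.
At (0, 7): both sides equal 343, so it holds there.

Substituting (1, 1) into the claim:
LHS = (1 + 1)³ = 8
RHS = 1³ + 1³ = 2

Since LHS ≠ RHS, this pair disproves the claim, and no lexicographically smaller pair (x ≤ y, non-negative integers) does.

For instance (6, 6) is also a counterexample (LHS = 1728, RHS = 432), but it's lexicographically larger.

Answer: (x, y) = (1, 1)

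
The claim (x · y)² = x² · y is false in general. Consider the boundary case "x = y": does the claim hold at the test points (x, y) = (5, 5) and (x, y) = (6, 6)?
At (5, 5): LHS = 625 ≠ RHS = 125
At (6, 6): LHS = 1296 ≠ RHS = 216

Answer: No, fails at both test points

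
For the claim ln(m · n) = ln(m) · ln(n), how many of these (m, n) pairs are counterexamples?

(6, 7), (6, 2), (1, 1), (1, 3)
3

Testing each pair:
(6, 7): LHS = ln(42) ≈ 3.738, RHS = ln(6)·ln(7) ≈ 3.487 → counterexample
(6, 2): LHS = ln(12) ≈ 2.485, RHS = ln(2)·ln(6) ≈ 1.242 → counterexample
(1, 1): LHS = 0, RHS = 0 → satisfies claim
(1, 3): LHS = ln(3) ≈ 1.099, RHS = 0 → counterexample

That makes 3 counterexamples.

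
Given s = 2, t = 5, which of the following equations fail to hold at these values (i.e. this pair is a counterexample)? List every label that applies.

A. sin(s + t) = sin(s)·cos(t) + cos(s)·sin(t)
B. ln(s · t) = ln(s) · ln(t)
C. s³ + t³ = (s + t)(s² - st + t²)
Evaluating each claim at the given values:
A. LHS = sin(7) ≈ 0.657, RHS = sin(2)·cos(5) + sin(5)·cos(2) ≈ 0.657 → holds here (LHS = RHS)
B. LHS = ln(10) ≈ 2.303, RHS = ln(2)·ln(5) ≈ 1.116 → fails here (LHS ≠ RHS)
C. LHS = 133, RHS = 133 → holds here (LHS = RHS)

Answer: B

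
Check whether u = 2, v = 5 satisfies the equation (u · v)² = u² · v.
Fails

Substituting u = 2, v = 5:

LHS = (2 · 5)² = 100
RHS = 2² · 5 = 20

LHS ≠ RHS, so the equation does not hold at this point.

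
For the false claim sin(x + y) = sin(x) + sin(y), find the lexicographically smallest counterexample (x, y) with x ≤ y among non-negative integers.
(x, y) = (1, 1)

At (0, 1): both sides equal sin(1) ≈ 0.8415, so it holds there.

Substituting (1, 1) into the claim:
LHS = sin(1 + 1) = sin(2) ≈ 0.9093
RHS = sin(1) + sin(1) = 2·sin(1) ≈ 1.683

Since LHS ≠ RHS, this pair disproves the claim, and no lexicographically smaller pair (x ≤ y, non-negative integers) does.

For instance (7, 7) is also a counterexample (LHS = sin(14) ≈ 0.9906, RHS = 2·sin(7) ≈ 1.314), but it's lexicographically larger.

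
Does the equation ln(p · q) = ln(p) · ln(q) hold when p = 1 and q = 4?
Substituting p = 1, q = 4:

LHS = ln(1 · 4) = ln(4) ≈ 1.386
RHS = ln(1) · ln(4) = 0

LHS ≠ RHS, so the equation does not hold at this point.

Answer: Fails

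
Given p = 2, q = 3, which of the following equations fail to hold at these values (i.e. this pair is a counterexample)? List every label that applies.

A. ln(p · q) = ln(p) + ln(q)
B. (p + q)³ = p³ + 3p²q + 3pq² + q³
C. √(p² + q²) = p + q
Evaluating each claim at the given values:
A. LHS = ln(6) ≈ 1.792, RHS = ln(2) + ln(3) ≈ 1.792 → holds here (LHS = RHS)
B. LHS = 125, RHS = 125 → holds here (LHS = RHS)
C. LHS = √(13) ≈ 3.606, RHS = 5 → fails here (LHS ≠ RHS)

Answer: C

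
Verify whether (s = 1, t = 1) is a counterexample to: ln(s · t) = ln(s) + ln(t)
Substituting s = 1, t = 1:
LHS = ln(1 · 1) = 0
RHS = ln(1) + ln(1) = 0

The sides agree, so this pair does not disprove the claim.

Answer: No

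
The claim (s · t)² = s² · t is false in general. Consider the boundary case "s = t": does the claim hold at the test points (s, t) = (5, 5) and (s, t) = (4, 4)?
At (5, 5): LHS = 625 ≠ RHS = 125
At (4, 4): LHS = 256 ≠ RHS = 64

Answer: No, fails at both test points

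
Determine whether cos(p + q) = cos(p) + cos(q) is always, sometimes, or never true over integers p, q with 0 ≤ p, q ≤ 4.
Never true

The claim fails for every pair in the range. For instance at (p, q) = (3, 2): LHS = cos(5) ≈ 0.2837, RHS = cos(3) + cos(2) ≈ -1.406.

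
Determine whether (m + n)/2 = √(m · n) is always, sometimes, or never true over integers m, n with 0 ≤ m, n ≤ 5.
It holds at (m, n) = (0, 0) (both sides equal 0), but fails at (m, n) = (4, 5) (LHS = 9/2, RHS = 2·√(5) ≈ 4.472).

Answer: Sometimes true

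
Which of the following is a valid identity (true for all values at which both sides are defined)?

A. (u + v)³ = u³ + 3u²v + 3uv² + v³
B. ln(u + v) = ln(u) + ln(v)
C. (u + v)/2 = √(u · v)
A: holds — e.g. at (4, 6), both sides equal 1000.
B: fails at (5, 5) — LHS = ln(10) ≈ 2.303, RHS = 2·ln(5) ≈ 3.219.
C: fails at (2, 7) — LHS = 9/2, RHS = √(14) ≈ 3.742.

Answer: A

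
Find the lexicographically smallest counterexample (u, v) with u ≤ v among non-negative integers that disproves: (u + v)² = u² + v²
(u, v) = (1, 1)

Substituting (1, 1) into the claim:
LHS = (1 + 1)² = 4
RHS = 1² + 1² = 2

Since LHS ≠ RHS, this pair disproves the claim, and no lexicographically smaller pair (u ≤ v, non-negative integers) does.

For instance (5, 6) is also a counterexample (LHS = 121, RHS = 61), but it's lexicographically larger.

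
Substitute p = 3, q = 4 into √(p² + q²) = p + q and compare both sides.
LHS = √(3² + 4²) = 5
RHS = 3 + 4 = 7

LHS ≠ RHS, so the equation does not hold here.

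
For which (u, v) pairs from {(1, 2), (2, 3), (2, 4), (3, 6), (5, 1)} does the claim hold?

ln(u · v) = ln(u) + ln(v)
Testing each pair:
(1, 2): LHS = ln(2) ≈ 0.6931, RHS = ln(2) ≈ 0.6931 → holds
(2, 3): LHS = ln(6) ≈ 1.792, RHS = ln(2) + ln(3) ≈ 1.792 → holds
(2, 4): LHS = ln(8) ≈ 2.079, RHS = ln(2) + ln(4) ≈ 2.079 → holds
(3, 6): LHS = ln(18) ≈ 2.89, RHS = ln(3) + ln(6) ≈ 2.89 → holds
(5, 1): LHS = ln(5) ≈ 1.609, RHS = ln(5) ≈ 1.609 → holds

Every pair satisfies the claim.

Answer: All pairs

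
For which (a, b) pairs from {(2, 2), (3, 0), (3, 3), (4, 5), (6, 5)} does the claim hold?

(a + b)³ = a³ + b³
(3, 0)

Testing each pair:
(2, 2): LHS = 64, RHS = 16 → fails
(3, 0): LHS = 27, RHS = 27 → holds
(3, 3): LHS = 216, RHS = 54 → fails
(4, 5): LHS = 729, RHS = 189 → fails
(6, 5): LHS = 1331, RHS = 341 → fails

1 of 5 pairs satisfies the claim.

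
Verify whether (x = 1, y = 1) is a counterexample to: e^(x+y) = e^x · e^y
No

Substituting x = 1, y = 1:
LHS = e^(1+1) = e^2 ≈ 7.389
RHS = e^1 · e^1 = e^2 ≈ 7.389

The sides agree, so this pair does not disprove the claim.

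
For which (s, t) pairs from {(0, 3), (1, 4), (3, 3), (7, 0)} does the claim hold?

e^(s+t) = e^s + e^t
Testing each pair:
(0, 3): LHS = e^3 ≈ 20.09, RHS = 1 + e^3 ≈ 21.09 → fails
(1, 4): LHS = e^5 ≈ 148.4, RHS = e + e^4 ≈ 57.32 → fails
(3, 3): LHS = e^6 ≈ 403.4, RHS = 2·e^3 ≈ 40.17 → fails
(7, 0): LHS = e^7 ≈ 1097, RHS = 1 + e^7 ≈ 1098 → fails

No pair satisfies the claim.

Answer: None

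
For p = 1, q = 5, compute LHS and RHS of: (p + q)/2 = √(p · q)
LHS = (1 + 5)/2 = 3
RHS = √(1 · 5) = √(5) ≈ 2.236

LHS ≠ RHS (they differ by about 0.7639), so the equation does not hold here.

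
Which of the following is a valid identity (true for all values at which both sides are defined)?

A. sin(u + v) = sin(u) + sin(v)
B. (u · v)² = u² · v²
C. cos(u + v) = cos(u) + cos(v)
B

A: fails at (2, 5) — LHS = sin(7) ≈ 0.657, RHS = sin(5) + sin(2) ≈ -0.04963.
B: holds — e.g. at (1, 2), both sides equal 4.
C: fails at (5, 8) — LHS = cos(13) ≈ 0.9074, RHS = cos(8) + cos(5) ≈ 0.1382.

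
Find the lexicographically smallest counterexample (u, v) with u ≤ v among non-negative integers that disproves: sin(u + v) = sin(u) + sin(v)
(u, v) = (1, 1)

At (0, 6): both sides equal sin(6) ≈ -0.2794, so it holds there.

Substituting (1, 1) into the claim:
LHS = sin(1 + 1) = sin(2) ≈ 0.9093
RHS = sin(1) + sin(1) = 2·sin(1) ≈ 1.683

Since LHS ≠ RHS, this pair disproves the claim, and no lexicographically smaller pair (u ≤ v, non-negative integers) does.

For instance (2, 2) is also a counterexample (LHS = sin(4) ≈ -0.7568, RHS = 2·sin(2) ≈ 1.819), but it's lexicographically larger.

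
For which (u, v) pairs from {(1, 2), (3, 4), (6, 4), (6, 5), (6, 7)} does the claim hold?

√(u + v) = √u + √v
Testing each pair:
(1, 2): LHS = √(3) ≈ 1.732, RHS = 1 + √(2) ≈ 2.414 → fails
(3, 4): LHS = √(7) ≈ 2.646, RHS = √(3) + 2 ≈ 3.732 → fails
(6, 4): LHS = √(10) ≈ 3.162, RHS = 2 + √(6) ≈ 4.449 → fails
(6, 5): LHS = √(11) ≈ 3.317, RHS = √(5) + √(6) ≈ 4.686 → fails
(6, 7): LHS = √(13) ≈ 3.606, RHS = √(6) + √(7) ≈ 5.095 → fails

No pair satisfies the claim.

Answer: None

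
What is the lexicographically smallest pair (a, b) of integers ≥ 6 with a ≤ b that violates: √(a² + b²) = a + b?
Substituting (6, 6) into the claim:
LHS = √(6² + 6²) = 6·√(2) ≈ 8.485
RHS = 6 + 6 = 12

Since LHS ≠ RHS, this pair disproves the claim, and no lexicographically smaller pair (a ≤ b, integers ≥ 6) does.

For instance (13, 13) is also a counterexample (LHS = 13·√(2) ≈ 18.38, RHS = 26), but it's lexicographically larger.

Answer: (a, b) = (6, 6)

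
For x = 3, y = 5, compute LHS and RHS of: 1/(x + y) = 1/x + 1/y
LHS = 1/(3 + 5) = 1/8
RHS = 1/3 + 1/5 = 8/15

LHS ≠ RHS, so the equation does not hold here.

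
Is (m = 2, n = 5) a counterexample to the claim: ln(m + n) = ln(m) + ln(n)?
Substituting m = 2, n = 5:
LHS = ln(2 + 5) = ln(7) ≈ 1.946
RHS = ln(2) + ln(5) ≈ 2.303

Since LHS ≠ RHS, this pair disproves the claim.

Answer: Yes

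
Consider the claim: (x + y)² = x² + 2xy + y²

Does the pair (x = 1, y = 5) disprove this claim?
Substituting x = 1, y = 5:
LHS = (1 + 5)² = 36
RHS = 1² + 2·1·5 + 5² = 36

The sides agree, so this pair does not disprove the claim.

Answer: No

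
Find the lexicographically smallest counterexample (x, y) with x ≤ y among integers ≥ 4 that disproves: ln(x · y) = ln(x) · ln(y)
Substituting (4, 4) into the claim:
LHS = ln(4 · 4) = ln(16) ≈ 2.773
RHS = ln(4) · ln(4) = ln(4)² ≈ 1.922

Since LHS ≠ RHS, this pair disproves the claim, and no lexicographically smaller pair (x ≤ y, integers ≥ 4) does.

For instance (8, 11) is also a counterexample (LHS = ln(88) ≈ 4.477, RHS = ln(8)·ln(11) ≈ 4.986), but it's lexicographically larger.

Answer: (x, y) = (4, 4)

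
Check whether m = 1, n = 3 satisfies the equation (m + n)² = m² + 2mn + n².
Holds

Substituting m = 1, n = 3:

LHS = (1 + 3)² = 16
RHS = 1² + 2·1·3 + 3² = 16

LHS = RHS, so the equation holds at this point.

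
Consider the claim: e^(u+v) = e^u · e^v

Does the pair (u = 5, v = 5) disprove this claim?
No

Substituting u = 5, v = 5:
LHS = e^(5+5) = e^10 ≈ 22026.5
RHS = e^5 · e^5 = e^10 ≈ 22026.5

The sides agree, so this pair does not disprove the claim.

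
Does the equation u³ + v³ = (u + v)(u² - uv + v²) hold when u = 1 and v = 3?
Substituting u = 1, v = 3:

LHS = 1³ + 3³ = 28
RHS = (1 + 3)(1² - 1·3 + 3²) = 28

LHS = RHS, so the equation holds at this point.

Answer: Holds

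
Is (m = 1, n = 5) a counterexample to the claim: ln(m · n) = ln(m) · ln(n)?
Yes

Substituting m = 1, n = 5:
LHS = ln(1 · 5) = ln(5) ≈ 1.609
RHS = ln(1) · ln(5) = 0

Since LHS ≠ RHS, this pair disproves the claim.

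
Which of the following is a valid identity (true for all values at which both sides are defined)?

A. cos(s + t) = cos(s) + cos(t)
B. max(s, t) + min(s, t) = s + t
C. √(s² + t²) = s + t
B

A: fails at (5, 8) — LHS = cos(13) ≈ 0.9074, RHS = cos(8) + cos(5) ≈ 0.1382.
B: holds — e.g. at (3, 5), both sides equal 8.
C: fails at (2, 4) — LHS = 2·√(5) ≈ 4.472, RHS = 6.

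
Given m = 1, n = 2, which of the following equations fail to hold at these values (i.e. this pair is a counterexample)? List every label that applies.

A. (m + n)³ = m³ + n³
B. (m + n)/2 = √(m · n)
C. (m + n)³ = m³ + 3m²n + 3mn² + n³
A, B

Evaluating each claim at the given values:
A. LHS = 27, RHS = 9 → fails here (LHS ≠ RHS)
B. LHS = 3/2, RHS = √(2) ≈ 1.414 → fails here (LHS ≠ RHS)
C. LHS = 27, RHS = 27 → holds here (LHS = RHS)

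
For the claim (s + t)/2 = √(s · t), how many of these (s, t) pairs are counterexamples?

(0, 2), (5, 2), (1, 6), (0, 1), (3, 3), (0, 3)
5

Testing each pair:
(0, 2): LHS = 1, RHS = 0 → counterexample
(5, 2): LHS = 7/2, RHS = √(10) ≈ 3.162 → counterexample
(1, 6): LHS = 7/2, RHS = √(6) ≈ 2.449 → counterexample
(0, 1): LHS = 1/2, RHS = 0 → counterexample
(3, 3): LHS = 3, RHS = 3 → satisfies claim
(0, 3): LHS = 3/2, RHS = 0 → counterexample

That makes 5 counterexamples.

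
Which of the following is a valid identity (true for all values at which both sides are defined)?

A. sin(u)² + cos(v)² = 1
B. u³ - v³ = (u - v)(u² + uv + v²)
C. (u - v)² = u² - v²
A: fails at (5, 8) — LHS = cos(8)² + sin(5)² ≈ 0.9407, RHS = 1.
B: holds — e.g. at (3, 3), both sides equal 0.
C: fails at (1, 2) — LHS = 1, RHS = -3.

Answer: B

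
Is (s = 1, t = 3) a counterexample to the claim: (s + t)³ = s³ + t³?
Substituting s = 1, t = 3:
LHS = (1 + 3)³ = 64
RHS = 1³ + 3³ = 28

Since LHS ≠ RHS, this pair disproves the claim.

Answer: Yes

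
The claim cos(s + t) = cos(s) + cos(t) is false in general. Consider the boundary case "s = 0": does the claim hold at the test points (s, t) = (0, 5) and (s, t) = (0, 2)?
No, fails at both test points

At (0, 5): LHS = cos(5) ≈ 0.2837 ≠ RHS = cos(5) + 1 ≈ 1.284
At (0, 2): LHS = cos(2) ≈ -0.4161 ≠ RHS = cos(2) + 1 ≈ 0.5839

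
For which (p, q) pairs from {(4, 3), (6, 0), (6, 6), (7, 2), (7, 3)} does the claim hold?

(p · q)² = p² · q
Testing each pair:
(4, 3): LHS = 144, RHS = 48 → fails
(6, 0): LHS = 0, RHS = 0 → holds
(6, 6): LHS = 1296, RHS = 216 → fails
(7, 2): LHS = 196, RHS = 98 → fails
(7, 3): LHS = 441, RHS = 147 → fails

1 of 5 pairs satisfies the claim.

Answer: (6, 0)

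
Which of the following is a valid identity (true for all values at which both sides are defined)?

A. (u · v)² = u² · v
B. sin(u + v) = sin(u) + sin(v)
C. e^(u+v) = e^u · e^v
A: fails at (2, 3) — LHS = 36, RHS = 12.
B: fails at (4, 5) — LHS = sin(9) ≈ 0.4121, RHS = sin(5) + sin(4) ≈ -1.716.
C: holds — e.g. at (3, 3), both sides equal e^6 ≈ 403.4.

Answer: C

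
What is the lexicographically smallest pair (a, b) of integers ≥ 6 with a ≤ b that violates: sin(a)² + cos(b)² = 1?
Substituting (6, 7) into the claim:
LHS = sin(6)² + cos(7)² ≈ 0.6464
RHS = 1

Since LHS ≠ RHS, this pair disproves the claim, and no lexicographically smaller pair (a ≤ b, integers ≥ 6) does.

For instance (9, 12) is also a counterexample (LHS = sin(9)² + cos(12)² ≈ 0.8819, RHS = 1), but it's lexicographically larger.

Answer: (a, b) = (6, 7)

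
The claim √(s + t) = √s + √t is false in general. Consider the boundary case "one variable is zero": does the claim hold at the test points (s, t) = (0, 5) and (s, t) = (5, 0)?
Yes, holds at both test points

At (0, 5): LHS = √(5) ≈ 2.236, RHS = √(5) ≈ 2.236 → equal
At (5, 0): LHS = √(5) ≈ 2.236, RHS = √(5) ≈ 2.236 → equal

So the claim does hold at both of these boundary points, even though it is not an identity.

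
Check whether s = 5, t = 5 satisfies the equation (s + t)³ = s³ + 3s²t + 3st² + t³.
Substituting s = 5, t = 5:

LHS = (5 + 5)³ = 1000
RHS = 5³ + 3·5²·5 + 3·5·5² + 5³ = 1000

LHS = RHS, so the equation holds at this point.

Answer: Holds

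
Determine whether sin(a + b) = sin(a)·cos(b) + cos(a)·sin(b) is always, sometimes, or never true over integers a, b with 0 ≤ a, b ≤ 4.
Always true

The identity holds for every pair in the range. For instance at (a, b) = (3, 2): both sides equal sin(5) ≈ -0.9589.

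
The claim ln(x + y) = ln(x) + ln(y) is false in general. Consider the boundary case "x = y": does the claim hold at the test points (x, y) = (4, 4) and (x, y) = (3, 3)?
At (4, 4): LHS = ln(8) ≈ 2.079 ≠ RHS = 2·ln(4) ≈ 2.773
At (3, 3): LHS = ln(6) ≈ 1.792 ≠ RHS = 2·ln(3) ≈ 2.197

Answer: No, fails at both test points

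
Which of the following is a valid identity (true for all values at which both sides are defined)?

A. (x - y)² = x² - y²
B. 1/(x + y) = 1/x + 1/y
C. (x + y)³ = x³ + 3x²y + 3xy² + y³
C

A: fails at (3, 5) — LHS = 4, RHS = -16.
B: fails at (2, 4) — LHS = 1/6, RHS = 3/4.
C: holds — e.g. at (2, 5), both sides equal 343.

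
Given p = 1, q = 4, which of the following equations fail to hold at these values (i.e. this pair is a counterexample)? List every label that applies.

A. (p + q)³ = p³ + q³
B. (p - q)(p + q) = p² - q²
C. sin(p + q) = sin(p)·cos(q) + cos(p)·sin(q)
Evaluating each claim at the given values:
A. LHS = 125, RHS = 65 → fails here (LHS ≠ RHS)
B. LHS = -15, RHS = -15 → holds here (LHS = RHS)
C. LHS = sin(5) ≈ -0.9589, RHS = sin(1)·cos(4) + sin(4)·cos(1) ≈ -0.9589 → holds here (LHS = RHS)

Answer: A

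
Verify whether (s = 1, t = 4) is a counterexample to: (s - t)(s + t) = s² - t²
Substituting s = 1, t = 4:
LHS = (1 - 4)(1 + 4) = -15
RHS = 1² - 4² = -15

The sides agree, so this pair does not disprove the claim.

Answer: No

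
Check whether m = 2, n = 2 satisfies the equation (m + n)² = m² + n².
Fails

Substituting m = 2, n = 2:

LHS = (2 + 2)² = 16
RHS = 2² + 2² = 8

LHS ≠ RHS, so the equation does not hold at this point.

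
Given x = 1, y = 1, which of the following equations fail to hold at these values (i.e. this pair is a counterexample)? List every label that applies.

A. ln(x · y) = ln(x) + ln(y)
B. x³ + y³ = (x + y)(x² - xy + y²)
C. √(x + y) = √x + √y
C

Evaluating each claim at the given values:
A. LHS = 0, RHS = 0 → holds here (LHS = RHS)
B. LHS = 2, RHS = 2 → holds here (LHS = RHS)
C. LHS = √(2) ≈ 1.414, RHS = 2 → fails here (LHS ≠ RHS)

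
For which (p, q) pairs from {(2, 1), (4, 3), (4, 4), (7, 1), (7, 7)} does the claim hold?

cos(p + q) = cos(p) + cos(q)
Testing each pair:
(2, 1): LHS = cos(3) ≈ -0.99, RHS = cos(2) + cos(1) ≈ 0.1242 → fails
(4, 3): LHS = cos(7) ≈ 0.7539, RHS = cos(3) + cos(4) ≈ -1.644 → fails
(4, 4): LHS = cos(8) ≈ -0.1455, RHS = 2·cos(4) ≈ -1.307 → fails
(7, 1): LHS = cos(8) ≈ -0.1455, RHS = cos(1) + cos(7) ≈ 1.294 → fails
(7, 7): LHS = cos(14) ≈ 0.1367, RHS = 2·cos(7) ≈ 1.508 → fails

No pair satisfies the claim.

Answer: None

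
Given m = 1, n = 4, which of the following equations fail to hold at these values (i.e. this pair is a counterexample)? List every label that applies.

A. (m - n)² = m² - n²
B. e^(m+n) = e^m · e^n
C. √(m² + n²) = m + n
A, C

Evaluating each claim at the given values:
A. LHS = 9, RHS = -15 → fails here (LHS ≠ RHS)
B. LHS = e^5 ≈ 148.4, RHS = e^5 ≈ 148.4 → holds here (LHS = RHS)
C. LHS = √(17) ≈ 4.123, RHS = 5 → fails here (LHS ≠ RHS)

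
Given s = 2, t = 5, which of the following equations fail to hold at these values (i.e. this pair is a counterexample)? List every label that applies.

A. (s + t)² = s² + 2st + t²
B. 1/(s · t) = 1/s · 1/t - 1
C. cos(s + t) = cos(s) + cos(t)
B, C

Evaluating each claim at the given values:
A. LHS = 49, RHS = 49 → holds here (LHS = RHS)
B. LHS = 1/10, RHS = -9/10 → fails here (LHS ≠ RHS)
C. LHS = cos(7) ≈ 0.7539, RHS = cos(2) + cos(5) ≈ -0.1325 → fails here (LHS ≠ RHS)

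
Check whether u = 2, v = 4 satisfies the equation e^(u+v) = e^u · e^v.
Holds

Substituting u = 2, v = 4:

LHS = e^(2+4) = e^6 ≈ 403.4
RHS = e^2 · e^4 = e^6 ≈ 403.4

LHS = RHS, so the equation holds at this point.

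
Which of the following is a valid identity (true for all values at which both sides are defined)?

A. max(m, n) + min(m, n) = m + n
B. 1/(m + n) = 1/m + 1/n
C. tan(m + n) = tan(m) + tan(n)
A: holds — e.g. at (3, 7), both sides equal 10.
B: fails at (3, 4) — LHS = 1/7, RHS = 7/12.
C: fails at (3, 5) — LHS = tan(8) ≈ -6.8, RHS = tan(5) + tan(3) ≈ -3.523.

Answer: A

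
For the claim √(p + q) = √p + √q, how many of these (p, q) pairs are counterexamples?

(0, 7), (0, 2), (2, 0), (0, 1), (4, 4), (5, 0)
Testing each pair:
(0, 7): LHS = √(7) ≈ 2.646, RHS = √(7) ≈ 2.646 → satisfies claim
(0, 2): LHS = √(2) ≈ 1.414, RHS = √(2) ≈ 1.414 → satisfies claim
(2, 0): LHS = √(2) ≈ 1.414, RHS = √(2) ≈ 1.414 → satisfies claim
(0, 1): LHS = 1, RHS = 1 → satisfies claim
(4, 4): LHS = 2·√(2) ≈ 2.828, RHS = 4 → counterexample
(5, 0): LHS = √(5) ≈ 2.236, RHS = √(5) ≈ 2.236 → satisfies claim

That makes 1 counterexample.

Answer: 1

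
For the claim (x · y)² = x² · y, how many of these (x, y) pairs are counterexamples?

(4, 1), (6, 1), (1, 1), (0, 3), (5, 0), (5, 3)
1

Testing each pair:
(4, 1): LHS = 16, RHS = 16 → satisfies claim
(6, 1): LHS = 36, RHS = 36 → satisfies claim
(1, 1): LHS = 1, RHS = 1 → satisfies claim
(0, 3): LHS = 0, RHS = 0 → satisfies claim
(5, 0): LHS = 0, RHS = 0 → satisfies claim
(5, 3): LHS = 225, RHS = 75 → counterexample

That makes 1 counterexample.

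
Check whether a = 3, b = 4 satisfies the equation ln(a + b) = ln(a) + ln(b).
Fails

Substituting a = 3, b = 4:

LHS = ln(3 + 4) = ln(7) ≈ 1.946
RHS = ln(3) + ln(4) ≈ 2.485

LHS ≠ RHS, so the equation does not hold at this point.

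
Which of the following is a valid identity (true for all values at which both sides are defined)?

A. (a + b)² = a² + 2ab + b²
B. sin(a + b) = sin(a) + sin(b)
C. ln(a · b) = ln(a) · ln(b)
A: holds — e.g. at (6, 7), both sides equal 169.
B: fails at (6, 7) — LHS = sin(13) ≈ 0.4202, RHS = sin(6) + sin(7) ≈ 0.3776.
C: fails at (5, 8) — LHS = ln(40) ≈ 3.689, RHS = ln(5)·ln(8) ≈ 3.347.

Answer: A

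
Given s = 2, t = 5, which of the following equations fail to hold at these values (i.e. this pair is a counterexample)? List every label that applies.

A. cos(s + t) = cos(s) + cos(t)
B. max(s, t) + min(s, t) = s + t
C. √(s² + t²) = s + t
Evaluating each claim at the given values:
A. LHS = cos(7) ≈ 0.7539, RHS = cos(2) + cos(5) ≈ -0.1325 → fails here (LHS ≠ RHS)
B. LHS = 7, RHS = 7 → holds here (LHS = RHS)
C. LHS = √(29) ≈ 5.385, RHS = 7 → fails here (LHS ≠ RHS)

Answer: A, C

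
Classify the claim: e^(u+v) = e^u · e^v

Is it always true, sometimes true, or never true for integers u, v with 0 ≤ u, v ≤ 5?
Always true

The identity holds for every pair in the range. For instance at (u, v) = (4, 5): both sides equal e^9 ≈ 8103.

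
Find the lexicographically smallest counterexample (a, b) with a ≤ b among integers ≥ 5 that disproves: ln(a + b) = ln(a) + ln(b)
(a, b) = (5, 5)

Substituting (5, 5) into the claim:
LHS = ln(5 + 5) = ln(10) ≈ 2.303
RHS = ln(5) + ln(5) = 2·ln(5) ≈ 3.219

Since LHS ≠ RHS, this pair disproves the claim, and no lexicographically smaller pair (a ≤ b, integers ≥ 5) does.

For instance (8, 9) is also a counterexample (LHS = ln(17) ≈ 2.833, RHS = ln(8) + ln(9) ≈ 4.277), but it's lexicographically larger.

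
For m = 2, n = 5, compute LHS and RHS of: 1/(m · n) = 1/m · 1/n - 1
LHS = 1/(2 · 5) = 1/10
RHS = 1/2 · 1/5 - 1 = -9/10

LHS ≠ RHS, so the equation does not hold here.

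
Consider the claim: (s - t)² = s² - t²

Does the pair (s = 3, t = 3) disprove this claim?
No

Substituting s = 3, t = 3:
LHS = (3 - 3)² = 0
RHS = 3² - 3² = 0

The sides agree, so this pair does not disprove the claim.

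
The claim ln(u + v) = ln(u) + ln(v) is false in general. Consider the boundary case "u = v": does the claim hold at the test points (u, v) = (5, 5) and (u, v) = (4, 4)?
No, fails at both test points

At (5, 5): LHS = ln(10) ≈ 2.303 ≠ RHS = 2·ln(5) ≈ 3.219
At (4, 4): LHS = ln(8) ≈ 2.079 ≠ RHS = 2·ln(4) ≈ 2.773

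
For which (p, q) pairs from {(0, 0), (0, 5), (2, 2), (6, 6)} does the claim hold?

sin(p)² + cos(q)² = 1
Testing each pair:
(0, 0): LHS = 1, RHS = 1 → holds
(0, 5): LHS = cos(5)² ≈ 0.08046, RHS = 1 → fails
(2, 2): LHS = cos(2)² + sin(2)² = 1, RHS = 1 → holds
(6, 6): LHS = sin(6)² + cos(6)² = 1, RHS = 1 → holds

3 of 4 pairs satisfy the claim.

Answer: (0, 0), (2, 2), (6, 6)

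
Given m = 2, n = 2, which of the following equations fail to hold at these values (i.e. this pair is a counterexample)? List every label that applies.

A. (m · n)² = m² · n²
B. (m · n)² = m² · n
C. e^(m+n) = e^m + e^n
Evaluating each claim at the given values:
A. LHS = 16, RHS = 16 → holds here (LHS = RHS)
B. LHS = 16, RHS = 8 → fails here (LHS ≠ RHS)
C. LHS = e^4 ≈ 54.6, RHS = 2·e^2 ≈ 14.78 → fails here (LHS ≠ RHS)

Answer: B, C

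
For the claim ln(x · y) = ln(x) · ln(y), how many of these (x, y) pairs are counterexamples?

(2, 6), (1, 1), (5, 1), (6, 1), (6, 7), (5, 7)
Testing each pair:
(2, 6): LHS = ln(12) ≈ 2.485, RHS = ln(2)·ln(6) ≈ 1.242 → counterexample
(1, 1): LHS = 0, RHS = 0 → satisfies claim
(5, 1): LHS = ln(5) ≈ 1.609, RHS = 0 → counterexample
(6, 1): LHS = ln(6) ≈ 1.792, RHS = 0 → counterexample
(6, 7): LHS = ln(42) ≈ 3.738, RHS = ln(6)·ln(7) ≈ 3.487 → counterexample
(5, 7): LHS = ln(35) ≈ 3.555, RHS = ln(5)·ln(7) ≈ 3.132 → counterexample

That makes 5 counterexamples.

Answer: 5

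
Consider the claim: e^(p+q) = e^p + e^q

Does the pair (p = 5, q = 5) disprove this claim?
Substituting p = 5, q = 5:
LHS = e^(5+5) = e^10 ≈ 22026.5
RHS = e^5 + e^5 = 2·e^5 ≈ 296.8

Since LHS ≠ RHS, this pair disproves the claim.

Answer: Yes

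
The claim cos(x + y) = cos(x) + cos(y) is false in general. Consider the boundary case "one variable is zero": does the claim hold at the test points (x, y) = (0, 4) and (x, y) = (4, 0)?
No, fails at both test points

At (0, 4): LHS = cos(4) ≈ -0.6536 ≠ RHS = cos(4) + 1 ≈ 0.3464
At (4, 0): LHS = cos(4) ≈ -0.6536 ≠ RHS = cos(4) + 1 ≈ 0.3464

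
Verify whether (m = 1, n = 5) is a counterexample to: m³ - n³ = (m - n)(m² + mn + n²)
No

Substituting m = 1, n = 5:
LHS = 1³ - 5³ = -124
RHS = (1 - 5)(1² + 1·5 + 5²) = -124

The sides agree, so this pair does not disprove the claim.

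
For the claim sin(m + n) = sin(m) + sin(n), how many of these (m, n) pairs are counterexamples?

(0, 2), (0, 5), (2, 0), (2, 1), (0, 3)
1

Testing each pair:
(0, 2): LHS = sin(2) ≈ 0.9093, RHS = sin(2) ≈ 0.9093 → satisfies claim
(0, 5): LHS = sin(5) ≈ -0.9589, RHS = sin(5) ≈ -0.9589 → satisfies claim
(2, 0): LHS = sin(2) ≈ 0.9093, RHS = sin(2) ≈ 0.9093 → satisfies claim
(2, 1): LHS = sin(3) ≈ 0.1411, RHS = sin(1) + sin(2) ≈ 1.751 → counterexample
(0, 3): LHS = sin(3) ≈ 0.1411, RHS = sin(3) ≈ 0.1411 → satisfies claim

That makes 1 counterexample.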